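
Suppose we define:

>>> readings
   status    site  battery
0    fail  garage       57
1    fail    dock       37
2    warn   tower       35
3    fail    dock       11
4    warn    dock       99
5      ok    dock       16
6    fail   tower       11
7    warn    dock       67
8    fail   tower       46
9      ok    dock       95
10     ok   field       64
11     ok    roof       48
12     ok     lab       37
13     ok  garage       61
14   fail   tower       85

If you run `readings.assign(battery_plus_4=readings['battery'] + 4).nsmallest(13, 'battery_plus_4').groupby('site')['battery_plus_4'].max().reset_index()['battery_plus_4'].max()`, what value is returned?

89

add column battery_plus_4 = readings['battery'] + 4:
   status    site  battery  battery_plus_4
0    fail  garage       57              61
1    fail    dock       37              41
2    warn   tower       35              39
3    fail    dock       11              15
4    warn    dock       99             103
5      ok    dock       16              20
6    fail   tower       11              15
7    warn    dock       67              71
8    fail   tower       46              50
9      ok    dock       95              99
10     ok   field       64              68
11     ok    roof       48              52
12     ok     lab       37              41
13     ok  garage       61              65
14   fail   tower       85              89
take 13 rows with smallest battery_plus_4:
   status    site  battery  battery_plus_4
3    fail    dock       11              15
6    fail   tower       11              15
5      ok    dock       16              20
2    warn   tower       35              39
1    fail    dock       37              41
12     ok     lab       37              41
8    fail   tower       46              50
11     ok    roof       48              52
0    fail  garage       57              61
13     ok  garage       61              65
10     ok   field       64              68
7    warn    dock       67              71
14   fail   tower       85              89
group by site, max of battery_plus_4:
site
dock      71
field     68
garage    65
lab       41
roof      52
tower     89
Name: battery_plus_4, dtype: int64
reset_index():
     site  battery_plus_4
0    dock              71
1   field              68
2  garage              65
3     lab              41
4    roof              52
5   tower              89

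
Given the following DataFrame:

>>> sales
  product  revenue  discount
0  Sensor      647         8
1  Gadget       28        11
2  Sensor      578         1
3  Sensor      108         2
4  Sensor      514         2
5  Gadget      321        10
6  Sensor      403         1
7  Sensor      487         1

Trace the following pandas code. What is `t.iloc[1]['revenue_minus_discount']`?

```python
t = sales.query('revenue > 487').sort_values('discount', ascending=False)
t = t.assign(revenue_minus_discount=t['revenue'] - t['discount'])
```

512

filter rows where revenue > 487:
  product  revenue  discount
0  Sensor      647         8
2  Sensor      578         1
4  Sensor      514         2
sort by discount descending:
  product  revenue  discount
0  Sensor      647         8
4  Sensor      514         2
2  Sensor      578         1
add column revenue_minus_discount = t['revenue'] - t['discount']:
  product  revenue  discount  revenue_minus_discount
0  Sensor      647         8                     639
4  Sensor      514         2                     512
2  Sensor      578         1                     577
So iloc[1]['revenue_minus_discount'] = 512.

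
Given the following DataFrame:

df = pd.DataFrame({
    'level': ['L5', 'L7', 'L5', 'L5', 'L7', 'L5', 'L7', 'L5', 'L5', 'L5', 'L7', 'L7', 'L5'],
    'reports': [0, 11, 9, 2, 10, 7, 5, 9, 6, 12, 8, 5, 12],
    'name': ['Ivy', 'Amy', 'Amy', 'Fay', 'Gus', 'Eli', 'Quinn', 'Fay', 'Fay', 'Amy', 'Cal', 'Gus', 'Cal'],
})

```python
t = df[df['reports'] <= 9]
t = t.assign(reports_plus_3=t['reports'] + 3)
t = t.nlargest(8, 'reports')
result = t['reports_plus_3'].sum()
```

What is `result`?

75

filter rows where reports <= 9:
   level  reports   name
0     L5        0    Ivy
2     L5        9    Amy
3     L5        2    Fay
5     L5        7    Eli
6     L7        5  Quinn
7     L5        9    Fay
8     L5        6    Fay
10    L7        8    Cal
11    L7        5    Gus
add column reports_plus_3 = t['reports'] + 3:
   level  reports   name  reports_plus_3
0     L5        0    Ivy               3
2     L5        9    Amy              12
3     L5        2    Fay               5
5     L5        7    Eli              10
6     L7        5  Quinn               8
7     L5        9    Fay              12
8     L5        6    Fay               9
10    L7        8    Cal              11
11    L7        5    Gus               8
take 8 rows with largest reports:
   level  reports   name  reports_plus_3
2     L5        9    Amy              12
7     L5        9    Fay              12
10    L7        8    Cal              11
5     L5        7    Eli              10
8     L5        6    Fay               9
6     L7        5  Quinn               8
11    L7        5    Gus               8
3     L5        2    Fay               5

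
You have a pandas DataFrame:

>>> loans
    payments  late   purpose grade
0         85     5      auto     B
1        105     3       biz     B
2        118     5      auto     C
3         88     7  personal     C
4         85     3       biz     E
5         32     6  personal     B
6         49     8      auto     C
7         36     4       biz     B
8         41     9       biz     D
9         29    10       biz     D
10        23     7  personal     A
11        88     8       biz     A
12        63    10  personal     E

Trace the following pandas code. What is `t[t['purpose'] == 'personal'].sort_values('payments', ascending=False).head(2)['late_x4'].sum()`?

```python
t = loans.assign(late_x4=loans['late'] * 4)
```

68

add column late_x4 = loans['late'] * 4:
    payments  late   purpose grade  late_x4
0         85     5      auto     B       20
1        105     3       biz     B       12
2        118     5      auto     C       20
3         88     7  personal     C       28
4         85     3       biz     E       12
5         32     6  personal     B       24
6         49     8      auto     C       32
7         36     4       biz     B       16
8         41     9       biz     D       36
9         29    10       biz     D       40
10        23     7  personal     A       28
11        88     8       biz     A       32
12        63    10  personal     E       40
filter rows where purpose == 'personal':
    payments  late   purpose grade  late_x4
3         88     7  personal     C       28
5         32     6  personal     B       24
10        23     7  personal     A       28
12        63    10  personal     E       40
sort by payments descending:
    payments  late   purpose grade  late_x4
3         88     7  personal     C       28
12        63    10  personal     E       40
5         32     6  personal     B       24
10        23     7  personal     A       28
take first 2 rows:
    payments  late   purpose grade  late_x4
3         88     7  personal     C       28
12        63    10  personal     E       40
Then the sum of column 'late_x4': 68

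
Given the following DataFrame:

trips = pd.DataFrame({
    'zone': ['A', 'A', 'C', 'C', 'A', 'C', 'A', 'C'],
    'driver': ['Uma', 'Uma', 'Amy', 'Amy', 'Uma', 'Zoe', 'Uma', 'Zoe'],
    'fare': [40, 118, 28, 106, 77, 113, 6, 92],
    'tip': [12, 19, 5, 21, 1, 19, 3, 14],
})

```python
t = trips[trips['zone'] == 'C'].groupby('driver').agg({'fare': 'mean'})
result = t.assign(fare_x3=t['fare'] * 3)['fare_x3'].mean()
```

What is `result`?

254.25

filter rows where zone == 'C':
  zone driver  fare  tip
2    C    Amy    28    5
3    C    Amy   106   21
5    C    Zoe   113   19
7    C    Zoe    92   14
group by driver, mean of fare:
         fare
driver       
Amy      67.0
Zoe     102.5
add column fare_x3 = t['fare'] * 3:
         fare  fare_x3
driver                
Amy      67.0    201.0
Zoe     102.5    307.5
The mean of column 'fare_x3' is 254.25.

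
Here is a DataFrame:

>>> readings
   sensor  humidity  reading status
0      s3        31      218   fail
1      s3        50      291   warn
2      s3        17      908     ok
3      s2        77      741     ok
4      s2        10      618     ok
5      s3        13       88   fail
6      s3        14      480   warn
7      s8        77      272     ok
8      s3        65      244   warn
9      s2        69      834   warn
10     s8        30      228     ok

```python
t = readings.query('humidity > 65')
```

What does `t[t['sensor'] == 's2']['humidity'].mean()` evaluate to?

filter rows where humidity > 65:
  sensor  humidity  reading status
3     s2        77      741     ok
7     s8        77      272     ok
9     s2        69      834   warn
filter rows where sensor == 's2':
  sensor  humidity  reading status
3     s2        77      741     ok
9     s2        69      834   warn

73.0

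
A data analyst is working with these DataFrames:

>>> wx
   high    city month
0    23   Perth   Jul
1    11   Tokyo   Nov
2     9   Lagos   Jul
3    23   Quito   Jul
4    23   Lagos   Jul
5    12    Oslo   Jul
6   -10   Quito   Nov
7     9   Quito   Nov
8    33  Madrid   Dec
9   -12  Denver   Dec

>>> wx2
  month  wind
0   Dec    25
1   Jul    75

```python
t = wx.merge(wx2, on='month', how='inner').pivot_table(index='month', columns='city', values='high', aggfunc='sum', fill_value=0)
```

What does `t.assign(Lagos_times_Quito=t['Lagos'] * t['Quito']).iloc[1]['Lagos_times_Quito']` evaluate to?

736

merge on 'month' (how='inner') → 7 rows:
   high    city month  wind
0    23   Perth   Jul    75
1     9   Lagos   Jul    75
2    23   Quito   Jul    75
3    23   Lagos   Jul    75
4    12    Oslo   Jul    75
5    33  Madrid   Dec    25
6   -12  Denver   Dec    25
pivot: rows=month, cols=city, sum(high):
city   Denver  Lagos  Madrid  Oslo  Perth  Quito
month                                           
Dec       -12      0      33     0      0      0
Jul         0     32       0    12     23     23
add column Lagos_times_Quito = t['Lagos'] * t['Quito']:
city   Denver  Lagos  Madrid  Oslo  Perth  Quito  Lagos_times_Quito
month                                                              
Dec       -12      0      33     0      0      0                  0
Jul         0     32       0    12     23     23                736
Reading off the value at position 1, column 'Lagos_times_Quito', we get 736.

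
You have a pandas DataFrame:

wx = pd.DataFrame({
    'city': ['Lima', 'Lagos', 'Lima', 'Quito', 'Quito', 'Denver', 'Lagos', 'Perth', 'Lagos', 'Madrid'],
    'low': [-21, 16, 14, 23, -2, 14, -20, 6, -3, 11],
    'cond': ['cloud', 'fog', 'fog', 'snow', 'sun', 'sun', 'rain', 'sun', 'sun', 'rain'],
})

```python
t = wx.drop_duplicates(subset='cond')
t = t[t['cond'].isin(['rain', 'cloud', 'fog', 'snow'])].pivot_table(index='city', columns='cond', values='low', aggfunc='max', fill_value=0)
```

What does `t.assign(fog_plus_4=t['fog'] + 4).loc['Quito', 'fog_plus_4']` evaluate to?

drop duplicate cond (keep=first):
    city  low   cond
0   Lima  -21  cloud
1  Lagos   16    fog
3  Quito   23   snow
4  Quito   -2    sun
6  Lagos  -20   rain
filter rows where cond in ['rain', 'cloud', 'fog', 'snow']:
    city  low   cond
0   Lima  -21  cloud
1  Lagos   16    fog
3  Quito   23   snow
6  Lagos  -20   rain
pivot: rows=city, cols=cond, max(low):
cond   cloud  fog  rain  snow
city                         
Lagos      0   16   -20     0
Lima     -21    0     0     0
Quito      0    0     0    23
add column fog_plus_4 = t['fog'] + 4:
cond   cloud  fog  rain  snow  fog_plus_4
city                                     
Lagos      0   16   -20     0          20
Lima     -21    0     0     0           4
Quito      0    0     0    23           4
Finally, value at row 'Quito', column 'fog_plus_4' = 4.

4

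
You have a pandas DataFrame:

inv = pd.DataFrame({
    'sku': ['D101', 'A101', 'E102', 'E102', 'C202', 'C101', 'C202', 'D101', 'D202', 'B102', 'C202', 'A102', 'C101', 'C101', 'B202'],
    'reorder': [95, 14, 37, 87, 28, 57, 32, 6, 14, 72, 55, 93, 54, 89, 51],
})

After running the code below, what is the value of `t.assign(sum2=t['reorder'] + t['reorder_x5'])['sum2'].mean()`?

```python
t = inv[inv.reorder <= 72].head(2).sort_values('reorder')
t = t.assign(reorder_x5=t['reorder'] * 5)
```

153.0

filter rows where reorder <= 72:
     sku  reorder
1   A101       14
2   E102       37
4   C202       28
5   C101       57
6   C202       32
7   D101        6
8   D202       14
9   B102       72
10  C202       55
12  C101       54
14  B202       51
take first 2 rows:
    sku  reorder
1  A101       14
2  E102       37
sort by reorder:
    sku  reorder
1  A101       14
2  E102       37
add column reorder_x5 = t['reorder'] * 5:
    sku  reorder  reorder_x5
1  A101       14          70
2  E102       37         185
add column sum2 = t['reorder'] + t['reorder_x5']:
    sku  reorder  reorder_x5  sum2
1  A101       14          70    84
2  E102       37         185   222
So mean() = 153.0.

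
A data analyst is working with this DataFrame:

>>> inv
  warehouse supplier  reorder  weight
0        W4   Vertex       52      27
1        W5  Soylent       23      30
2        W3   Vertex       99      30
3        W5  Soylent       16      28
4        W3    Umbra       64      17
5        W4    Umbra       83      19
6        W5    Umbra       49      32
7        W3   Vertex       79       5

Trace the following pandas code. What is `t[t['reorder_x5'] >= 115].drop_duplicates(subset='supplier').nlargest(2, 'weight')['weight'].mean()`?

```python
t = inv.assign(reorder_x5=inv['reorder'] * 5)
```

add column reorder_x5 = inv['reorder'] * 5:
  warehouse supplier  reorder  weight  reorder_x5
0        W4   Vertex       52      27         260
1        W5  Soylent       23      30         115
2        W3   Vertex       99      30         495
3        W5  Soylent       16      28          80
4        W3    Umbra       64      17         320
5        W4    Umbra       83      19         415
6        W5    Umbra       49      32         245
7        W3   Vertex       79       5         395
filter rows where reorder_x5 >= 115:
  warehouse supplier  reorder  weight  reorder_x5
0        W4   Vertex       52      27         260
1        W5  Soylent       23      30         115
2        W3   Vertex       99      30         495
4        W3    Umbra       64      17         320
5        W4    Umbra       83      19         415
6        W5    Umbra       49      32         245
7        W3   Vertex       79       5         395
drop duplicate supplier (keep=first):
  warehouse supplier  reorder  weight  reorder_x5
0        W4   Vertex       52      27         260
1        W5  Soylent       23      30         115
4        W3    Umbra       64      17         320
take 2 rows with largest weight:
  warehouse supplier  reorder  weight  reorder_x5
1        W5  Soylent       23      30         115
0        W4   Vertex       52      27         260

28.5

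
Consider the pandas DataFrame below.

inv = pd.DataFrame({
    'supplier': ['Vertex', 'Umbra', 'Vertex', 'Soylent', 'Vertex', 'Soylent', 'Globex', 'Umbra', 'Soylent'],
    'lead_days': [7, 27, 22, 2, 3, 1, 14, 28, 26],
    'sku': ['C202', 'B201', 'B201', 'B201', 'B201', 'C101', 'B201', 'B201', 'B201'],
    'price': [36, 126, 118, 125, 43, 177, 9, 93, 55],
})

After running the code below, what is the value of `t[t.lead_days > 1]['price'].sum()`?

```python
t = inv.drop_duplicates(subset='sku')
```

drop duplicate sku (keep=first):
  supplier  lead_days   sku  price
0   Vertex          7  C202     36
1    Umbra         27  B201    126
5  Soylent          1  C101    177
filter rows where lead_days > 1:
  supplier  lead_days   sku  price
0   Vertex          7  C202     36
1    Umbra         27  B201    126
Hence 162.

162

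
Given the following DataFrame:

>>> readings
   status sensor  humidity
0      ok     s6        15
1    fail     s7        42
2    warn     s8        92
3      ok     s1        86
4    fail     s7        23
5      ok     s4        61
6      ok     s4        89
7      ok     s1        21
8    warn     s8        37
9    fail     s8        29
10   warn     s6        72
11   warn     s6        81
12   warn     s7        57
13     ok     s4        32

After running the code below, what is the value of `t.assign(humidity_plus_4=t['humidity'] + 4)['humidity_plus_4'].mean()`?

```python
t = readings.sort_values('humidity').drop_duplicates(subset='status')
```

29.0

sort by humidity:
   status sensor  humidity
0      ok     s6        15
7      ok     s1        21
4    fail     s7        23
9    fail     s8        29
13     ok     s4        32
8    warn     s8        37
1    fail     s7        42
12   warn     s7        57
5      ok     s4        61
10   warn     s6        72
11   warn     s6        81
3      ok     s1        86
6      ok     s4        89
2    warn     s8        92
drop duplicate status (keep=first):
  status sensor  humidity
0     ok     s6        15
4   fail     s7        23
8   warn     s8        37
add column humidity_plus_4 = t['humidity'] + 4:
  status sensor  humidity  humidity_plus_4
0     ok     s6        15               19
4   fail     s7        23               27
8   warn     s8        37               41
So mean() = 29.0.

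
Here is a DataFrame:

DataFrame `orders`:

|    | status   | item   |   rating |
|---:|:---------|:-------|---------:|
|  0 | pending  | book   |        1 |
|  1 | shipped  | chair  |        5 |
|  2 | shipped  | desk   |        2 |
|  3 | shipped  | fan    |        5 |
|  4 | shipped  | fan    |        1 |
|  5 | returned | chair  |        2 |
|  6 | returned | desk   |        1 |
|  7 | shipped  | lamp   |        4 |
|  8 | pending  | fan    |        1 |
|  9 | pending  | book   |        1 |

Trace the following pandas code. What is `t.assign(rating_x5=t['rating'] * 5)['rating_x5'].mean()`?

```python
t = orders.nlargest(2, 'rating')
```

25.0

take 2 rows with largest rating:
    status   item  rating
1  shipped  chair       5
3  shipped    fan       5
add column rating_x5 = t['rating'] * 5:
    status   item  rating  rating_x5
1  shipped  chair       5         25
3  shipped    fan       5         25
The mean of column 'rating_x5' is 25.0.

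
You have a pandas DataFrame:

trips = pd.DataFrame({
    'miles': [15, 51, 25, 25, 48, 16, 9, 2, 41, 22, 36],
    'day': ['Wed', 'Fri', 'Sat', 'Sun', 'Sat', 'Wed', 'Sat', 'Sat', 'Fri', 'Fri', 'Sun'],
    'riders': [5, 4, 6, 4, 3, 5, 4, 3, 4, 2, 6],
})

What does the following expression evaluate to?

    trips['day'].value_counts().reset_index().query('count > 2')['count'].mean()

value_counts of day:
day
Sat    4
Fri    3
Wed    2
Sun    2
Name: count, dtype: int64
reset_index():
   day  count
0  Sat      4
1  Fri      3
2  Wed      2
3  Sun      2
filter rows where count > 2:
   day  count
0  Sat      4
1  Fri      3
The mean of column 'count' is 3.5.

3.5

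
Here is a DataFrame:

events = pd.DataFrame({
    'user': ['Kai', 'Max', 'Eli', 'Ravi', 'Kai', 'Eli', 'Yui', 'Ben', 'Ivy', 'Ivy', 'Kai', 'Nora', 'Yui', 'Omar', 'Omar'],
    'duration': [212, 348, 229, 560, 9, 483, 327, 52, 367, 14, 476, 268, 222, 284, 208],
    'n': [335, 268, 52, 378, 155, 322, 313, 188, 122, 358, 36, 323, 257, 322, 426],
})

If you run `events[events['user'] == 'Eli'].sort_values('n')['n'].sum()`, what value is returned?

374

filter rows where user == 'Eli':
  user  duration    n
2  Eli       229   52
5  Eli       483  322
sort by n:
  user  duration    n
2  Eli       229   52
5  Eli       483  322
Then the sum of column 'n': 374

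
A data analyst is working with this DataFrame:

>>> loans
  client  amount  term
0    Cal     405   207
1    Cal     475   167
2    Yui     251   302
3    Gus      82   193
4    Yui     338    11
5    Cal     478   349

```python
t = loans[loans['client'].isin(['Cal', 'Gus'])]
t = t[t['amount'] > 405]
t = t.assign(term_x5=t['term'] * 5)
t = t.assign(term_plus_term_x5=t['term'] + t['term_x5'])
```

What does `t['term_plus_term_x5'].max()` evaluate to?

filter rows where client in ['Cal', 'Gus']:
  client  amount  term
0    Cal     405   207
1    Cal     475   167
3    Gus      82   193
5    Cal     478   349
filter rows where amount > 405:
  client  amount  term
1    Cal     475   167
5    Cal     478   349
add column term_x5 = t['term'] * 5:
  client  amount  term  term_x5
1    Cal     475   167      835
5    Cal     478   349     1745
add column term_plus_term_x5 = t['term'] + t['term_x5']:
  client  amount  term  term_x5  term_plus_term_x5
1    Cal     475   167      835               1002
5    Cal     478   349     1745               2094

2094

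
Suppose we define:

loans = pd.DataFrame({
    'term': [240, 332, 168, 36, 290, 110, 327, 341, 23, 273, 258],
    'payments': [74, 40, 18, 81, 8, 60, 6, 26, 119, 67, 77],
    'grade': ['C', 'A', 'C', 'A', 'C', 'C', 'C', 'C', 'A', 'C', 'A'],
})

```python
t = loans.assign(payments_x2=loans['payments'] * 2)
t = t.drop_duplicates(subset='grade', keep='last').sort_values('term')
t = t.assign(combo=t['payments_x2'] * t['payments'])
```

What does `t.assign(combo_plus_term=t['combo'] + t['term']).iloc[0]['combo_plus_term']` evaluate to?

12116

add column payments_x2 = loans['payments'] * 2:
    term  payments grade  payments_x2
0    240        74     C          148
1    332        40     A           80
2    168        18     C           36
3     36        81     A          162
4    290         8     C           16
5    110        60     C          120
6    327         6     C           12
7    341        26     C           52
8     23       119     A          238
9    273        67     C          134
10   258        77     A          154
drop duplicate grade (keep=last):
    term  payments grade  payments_x2
9    273        67     C          134
10   258        77     A          154
sort by term:
    term  payments grade  payments_x2
10   258        77     A          154
9    273        67     C          134
add column combo = t['payments_x2'] * t['payments']:
    term  payments grade  payments_x2  combo
10   258        77     A          154  11858
9    273        67     C          134   8978
add column combo_plus_term = t['combo'] + t['term']:
    term  payments grade  payments_x2  combo  combo_plus_term
10   258        77     A          154  11858            12116
9    273        67     C          134   8978             9251
value at position 0, column 'combo_plus_term' → 12116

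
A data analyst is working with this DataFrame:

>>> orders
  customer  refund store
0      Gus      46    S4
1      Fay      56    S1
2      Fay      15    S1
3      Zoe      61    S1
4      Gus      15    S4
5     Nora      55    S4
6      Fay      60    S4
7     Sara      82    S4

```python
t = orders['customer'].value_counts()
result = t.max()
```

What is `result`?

3

value_counts of customer:
customer
Fay     3
Gus     2
Zoe     1
Nora    1
Sara    1
Name: count, dtype: int64
Hence 3.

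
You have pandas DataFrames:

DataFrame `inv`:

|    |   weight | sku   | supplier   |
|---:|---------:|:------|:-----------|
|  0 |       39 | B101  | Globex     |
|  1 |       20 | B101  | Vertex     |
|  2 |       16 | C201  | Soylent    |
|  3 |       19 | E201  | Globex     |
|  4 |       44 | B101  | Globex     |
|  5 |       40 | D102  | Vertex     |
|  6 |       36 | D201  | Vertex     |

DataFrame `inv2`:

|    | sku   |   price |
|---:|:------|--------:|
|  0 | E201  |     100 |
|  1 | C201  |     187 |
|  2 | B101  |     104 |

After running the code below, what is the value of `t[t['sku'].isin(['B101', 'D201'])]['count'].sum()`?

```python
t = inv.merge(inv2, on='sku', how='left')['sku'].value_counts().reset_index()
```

4

merge on 'sku' (how='left') → 7 rows:
   weight   sku supplier  price
0      39  B101   Globex  104.0
1      20  B101   Vertex  104.0
2      16  C201  Soylent  187.0
3      19  E201   Globex  100.0
4      44  B101   Globex  104.0
5      40  D102   Vertex    NaN
6      36  D201   Vertex    NaN
value_counts of sku:
sku
B101    3
C201    1
E201    1
D102    1
D201    1
Name: count, dtype: int64
reset_index():
    sku  count
0  B101      3
1  C201      1
2  E201      1
3  D102      1
4  D201      1
filter rows where sku in ['B101', 'D201']:
    sku  count
0  B101      3
4  D201      1
Finally, sum of column 'count' = 4.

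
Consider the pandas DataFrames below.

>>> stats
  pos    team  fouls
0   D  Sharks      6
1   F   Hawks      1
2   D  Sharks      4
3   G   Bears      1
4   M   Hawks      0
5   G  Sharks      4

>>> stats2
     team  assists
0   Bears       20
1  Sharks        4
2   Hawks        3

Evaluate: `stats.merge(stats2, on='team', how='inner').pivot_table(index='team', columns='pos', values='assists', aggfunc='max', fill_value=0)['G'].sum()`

merge on 'team' (how='inner') → 6 rows:
  pos    team  fouls  assists
0   D  Sharks      6        4
1   F   Hawks      1        3
2   D  Sharks      4        4
3   G   Bears      1       20
4   M   Hawks      0        3
5   G  Sharks      4        4
pivot: rows=team, cols=pos, max(assists):
pos     D  F   G  M
team               
Bears   0  0  20  0
Hawks   0  3   0  3
Sharks  4  0   4  0
sum of column 'G' → 24

24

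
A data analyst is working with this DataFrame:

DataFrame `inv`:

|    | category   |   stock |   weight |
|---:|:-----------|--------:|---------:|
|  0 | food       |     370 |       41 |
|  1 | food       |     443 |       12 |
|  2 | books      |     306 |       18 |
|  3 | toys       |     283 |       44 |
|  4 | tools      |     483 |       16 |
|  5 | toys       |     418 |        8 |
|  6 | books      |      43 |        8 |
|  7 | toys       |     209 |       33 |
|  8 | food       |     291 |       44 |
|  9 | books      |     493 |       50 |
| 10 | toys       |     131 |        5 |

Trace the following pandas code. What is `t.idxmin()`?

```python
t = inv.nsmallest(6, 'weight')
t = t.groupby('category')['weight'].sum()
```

take 6 rows with smallest weight:
   category  stock  weight
10     toys    131       5
5      toys    418       8
6     books     43       8
1      food    443      12
4     tools    483      16
2     books    306      18
group by category, sum of weight:
category
books    26
food     12
tools    16
toys     13
Name: weight, dtype: int64
So idxmin() = food.

food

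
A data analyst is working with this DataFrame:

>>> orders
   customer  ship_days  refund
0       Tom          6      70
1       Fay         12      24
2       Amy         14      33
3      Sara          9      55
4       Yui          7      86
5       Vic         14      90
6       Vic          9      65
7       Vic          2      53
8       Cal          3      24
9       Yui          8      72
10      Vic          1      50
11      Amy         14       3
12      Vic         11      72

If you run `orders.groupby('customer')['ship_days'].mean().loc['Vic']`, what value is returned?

7.4

group by customer, mean of ship_days:
customer
Amy     14.0
Cal      3.0
Fay     12.0
Sara     9.0
Tom      6.0
Vic      7.4
Yui      7.5
Name: ship_days, dtype: float64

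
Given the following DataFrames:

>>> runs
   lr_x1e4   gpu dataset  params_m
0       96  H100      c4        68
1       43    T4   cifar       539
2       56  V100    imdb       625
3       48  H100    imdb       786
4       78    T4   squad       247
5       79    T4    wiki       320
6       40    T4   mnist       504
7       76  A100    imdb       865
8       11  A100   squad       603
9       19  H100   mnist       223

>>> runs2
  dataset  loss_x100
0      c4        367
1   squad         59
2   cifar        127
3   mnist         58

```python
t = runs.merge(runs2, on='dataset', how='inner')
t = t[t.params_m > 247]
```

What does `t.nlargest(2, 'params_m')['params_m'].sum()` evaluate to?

merge on 'dataset' (how='inner') → 6 rows:
   lr_x1e4   gpu dataset  params_m  loss_x100
0       96  H100      c4        68        367
1       43    T4   cifar       539        127
2       78    T4   squad       247         59
3       40    T4   mnist       504         58
4       11  A100   squad       603         59
5       19  H100   mnist       223         58
filter rows where params_m > 247:
   lr_x1e4   gpu dataset  params_m  loss_x100
1       43    T4   cifar       539        127
3       40    T4   mnist       504         58
4       11  A100   squad       603         59
take 2 rows with largest params_m:
   lr_x1e4   gpu dataset  params_m  loss_x100
4       11  A100   squad       603         59
1       43    T4   cifar       539        127
So sum() = 1142.

1142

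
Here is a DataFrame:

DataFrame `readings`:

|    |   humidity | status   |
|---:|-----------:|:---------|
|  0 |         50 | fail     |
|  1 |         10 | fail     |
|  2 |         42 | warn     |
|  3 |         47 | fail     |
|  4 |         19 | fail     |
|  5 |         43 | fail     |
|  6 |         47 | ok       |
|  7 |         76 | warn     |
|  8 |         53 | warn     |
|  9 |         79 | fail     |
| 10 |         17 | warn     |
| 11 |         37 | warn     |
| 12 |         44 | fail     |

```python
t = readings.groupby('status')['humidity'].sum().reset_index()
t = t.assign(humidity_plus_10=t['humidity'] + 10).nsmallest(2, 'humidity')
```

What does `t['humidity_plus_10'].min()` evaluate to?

57

group by status, sum of humidity:
status
fail    292
ok       47
warn    225
Name: humidity, dtype: int64
reset_index():
  status  humidity
0   fail       292
1     ok        47
2   warn       225
add column humidity_plus_10 = t['humidity'] + 10:
  status  humidity  humidity_plus_10
0   fail       292               302
1     ok        47                57
2   warn       225               235
take 2 rows with smallest humidity:
  status  humidity  humidity_plus_10
1     ok        47                57
2   warn       225               235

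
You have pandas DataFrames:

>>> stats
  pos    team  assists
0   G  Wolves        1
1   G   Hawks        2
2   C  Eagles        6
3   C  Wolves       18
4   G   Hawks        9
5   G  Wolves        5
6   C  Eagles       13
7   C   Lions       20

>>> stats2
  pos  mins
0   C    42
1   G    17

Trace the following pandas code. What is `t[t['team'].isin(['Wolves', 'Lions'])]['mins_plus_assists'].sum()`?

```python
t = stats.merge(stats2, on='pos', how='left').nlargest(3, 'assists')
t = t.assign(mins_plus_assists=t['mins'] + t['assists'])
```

122

merge on 'pos' (how='left') → 8 rows:
  pos    team  assists  mins
0   G  Wolves        1    17
1   G   Hawks        2    17
2   C  Eagles        6    42
3   C  Wolves       18    42
4   G   Hawks        9    17
5   G  Wolves        5    17
6   C  Eagles       13    42
7   C   Lions       20    42
take 3 rows with largest assists:
  pos    team  assists  mins
7   C   Lions       20    42
3   C  Wolves       18    42
6   C  Eagles       13    42
add column mins_plus_assists = t['mins'] + t['assists']:
  pos    team  assists  mins  mins_plus_assists
7   C   Lions       20    42                 62
3   C  Wolves       18    42                 60
6   C  Eagles       13    42                 55
filter rows where team in ['Wolves', 'Lions']:
  pos    team  assists  mins  mins_plus_assists
7   C   Lions       20    42                 62
3   C  Wolves       18    42                 60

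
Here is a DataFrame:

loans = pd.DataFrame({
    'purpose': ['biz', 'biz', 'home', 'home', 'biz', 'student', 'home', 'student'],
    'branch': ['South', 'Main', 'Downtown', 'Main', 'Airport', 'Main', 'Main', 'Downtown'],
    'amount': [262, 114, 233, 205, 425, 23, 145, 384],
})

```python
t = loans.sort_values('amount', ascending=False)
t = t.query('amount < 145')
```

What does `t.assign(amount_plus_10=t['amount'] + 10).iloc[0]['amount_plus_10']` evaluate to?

sort by amount descending:
   purpose    branch  amount
4      biz   Airport     425
7  student  Downtown     384
0      biz     South     262
2     home  Downtown     233
3     home      Main     205
6     home      Main     145
1      biz      Main     114
5  student      Main      23
filter rows where amount < 145:
   purpose branch  amount
1      biz   Main     114
5  student   Main      23
add column amount_plus_10 = t['amount'] + 10:
   purpose branch  amount  amount_plus_10
1      biz   Main     114             124
5  student   Main      23              33
Then the value at position 0, column 'amount_plus_10': 124

124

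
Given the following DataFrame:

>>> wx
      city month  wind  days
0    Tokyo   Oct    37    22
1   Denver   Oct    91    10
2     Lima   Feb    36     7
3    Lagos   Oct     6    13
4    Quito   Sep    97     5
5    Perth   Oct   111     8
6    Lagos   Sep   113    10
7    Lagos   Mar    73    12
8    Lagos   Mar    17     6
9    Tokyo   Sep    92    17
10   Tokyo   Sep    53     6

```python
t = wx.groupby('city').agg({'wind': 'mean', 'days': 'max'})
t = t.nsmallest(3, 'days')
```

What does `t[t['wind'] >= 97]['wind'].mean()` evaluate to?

group by city: mean(wind), max(days):
              wind  days
city                    
Denver   91.000000    10
Lagos    52.250000    13
Lima     36.000000     7
Perth   111.000000     8
Quito    97.000000     5
Tokyo    60.666667    22
take 3 rows with smallest days:
        wind  days
city              
Quito   97.0     5
Lima    36.0     7
Perth  111.0     8
filter rows where wind >= 97:
        wind  days
city              
Quito   97.0     5
Perth  111.0     8
So mean() = 104.0.

104.0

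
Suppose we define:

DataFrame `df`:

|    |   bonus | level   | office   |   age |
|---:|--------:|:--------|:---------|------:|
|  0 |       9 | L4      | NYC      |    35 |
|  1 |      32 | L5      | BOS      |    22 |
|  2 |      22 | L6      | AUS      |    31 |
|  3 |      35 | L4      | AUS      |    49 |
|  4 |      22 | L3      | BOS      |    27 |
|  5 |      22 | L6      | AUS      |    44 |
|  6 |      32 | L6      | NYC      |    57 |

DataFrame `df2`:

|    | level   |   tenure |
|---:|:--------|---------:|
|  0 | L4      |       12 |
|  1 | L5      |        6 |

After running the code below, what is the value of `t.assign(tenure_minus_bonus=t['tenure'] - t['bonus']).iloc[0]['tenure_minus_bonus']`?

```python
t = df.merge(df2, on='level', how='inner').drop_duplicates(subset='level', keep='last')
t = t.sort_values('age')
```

merge on 'level' (how='inner') → 3 rows:
   bonus level office  age  tenure
0      9    L4    NYC   35      12
1     32    L5    BOS   22       6
2     35    L4    AUS   49      12
drop duplicate level (keep=last):
   bonus level office  age  tenure
1     32    L5    BOS   22       6
2     35    L4    AUS   49      12
sort by age:
   bonus level office  age  tenure
1     32    L5    BOS   22       6
2     35    L4    AUS   49      12
add column tenure_minus_bonus = t['tenure'] - t['bonus']:
   bonus level office  age  tenure  tenure_minus_bonus
1     32    L5    BOS   22       6                 -26
2     35    L4    AUS   49      12                 -23
value at position 0, column 'tenure_minus_bonus' → -26

-26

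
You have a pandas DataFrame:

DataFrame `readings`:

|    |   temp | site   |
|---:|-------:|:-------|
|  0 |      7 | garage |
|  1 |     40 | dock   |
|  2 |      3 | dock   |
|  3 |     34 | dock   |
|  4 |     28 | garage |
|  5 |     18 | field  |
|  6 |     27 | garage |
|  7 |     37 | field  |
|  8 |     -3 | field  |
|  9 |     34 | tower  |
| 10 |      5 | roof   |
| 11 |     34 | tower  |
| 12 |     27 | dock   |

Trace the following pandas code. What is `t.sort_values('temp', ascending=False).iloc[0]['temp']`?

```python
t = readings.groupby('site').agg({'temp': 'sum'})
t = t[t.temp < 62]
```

group by site, sum of temp:
        temp
site        
dock     104
field     52
garage    62
roof       5
tower     68
filter rows where temp < 62:
       temp
site       
field    52
roof      5
sort by temp descending:
       temp
site       
field    52
roof      5
The value at position 0, column 'temp' is 52.

52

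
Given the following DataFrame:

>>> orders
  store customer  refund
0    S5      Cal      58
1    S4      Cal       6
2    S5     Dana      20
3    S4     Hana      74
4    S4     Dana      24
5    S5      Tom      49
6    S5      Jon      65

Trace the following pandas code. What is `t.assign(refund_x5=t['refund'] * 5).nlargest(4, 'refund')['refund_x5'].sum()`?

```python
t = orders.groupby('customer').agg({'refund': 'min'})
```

group by customer, min of refund:
          refund
customer        
Cal            6
Dana          20
Hana          74
Jon           65
Tom           49
add column refund_x5 = t['refund'] * 5:
          refund  refund_x5
customer                   
Cal            6         30
Dana          20        100
Hana          74        370
Jon           65        325
Tom           49        245
take 4 rows with largest refund:
          refund  refund_x5
customer                   
Hana          74        370
Jon           65        325
Tom           49        245
Dana          20        100

1040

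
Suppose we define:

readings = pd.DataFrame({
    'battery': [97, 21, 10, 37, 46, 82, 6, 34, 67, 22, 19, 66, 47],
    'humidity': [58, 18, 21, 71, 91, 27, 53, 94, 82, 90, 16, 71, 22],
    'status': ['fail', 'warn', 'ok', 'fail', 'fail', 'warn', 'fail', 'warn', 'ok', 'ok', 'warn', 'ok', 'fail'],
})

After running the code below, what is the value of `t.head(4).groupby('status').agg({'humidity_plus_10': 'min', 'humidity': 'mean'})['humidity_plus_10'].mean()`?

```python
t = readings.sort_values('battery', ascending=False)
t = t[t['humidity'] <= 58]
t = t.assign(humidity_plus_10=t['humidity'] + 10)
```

30.0

sort by battery descending:
    battery  humidity status
0        97        58   fail
5        82        27   warn
8        67        82     ok
11       66        71     ok
12       47        22   fail
4        46        91   fail
3        37        71   fail
7        34        94   warn
9        22        90     ok
1        21        18   warn
10       19        16   warn
2        10        21     ok
6         6        53   fail
filter rows where humidity <= 58:
    battery  humidity status
0        97        58   fail
5        82        27   warn
12       47        22   fail
1        21        18   warn
10       19        16   warn
2        10        21     ok
6         6        53   fail
add column humidity_plus_10 = t['humidity'] + 10:
    battery  humidity status  humidity_plus_10
0        97        58   fail                68
5        82        27   warn                37
12       47        22   fail                32
1        21        18   warn                28
10       19        16   warn                26
2        10        21     ok                31
6         6        53   fail                63
take first 4 rows:
    battery  humidity status  humidity_plus_10
0        97        58   fail                68
5        82        27   warn                37
12       47        22   fail                32
1        21        18   warn                28
group by status: min(humidity_plus_10), mean(humidity):
        humidity_plus_10  humidity
status                            
fail                  32      40.0
warn                  28      22.5
Reading off the mean of column 'humidity_plus_10', we get 30.0.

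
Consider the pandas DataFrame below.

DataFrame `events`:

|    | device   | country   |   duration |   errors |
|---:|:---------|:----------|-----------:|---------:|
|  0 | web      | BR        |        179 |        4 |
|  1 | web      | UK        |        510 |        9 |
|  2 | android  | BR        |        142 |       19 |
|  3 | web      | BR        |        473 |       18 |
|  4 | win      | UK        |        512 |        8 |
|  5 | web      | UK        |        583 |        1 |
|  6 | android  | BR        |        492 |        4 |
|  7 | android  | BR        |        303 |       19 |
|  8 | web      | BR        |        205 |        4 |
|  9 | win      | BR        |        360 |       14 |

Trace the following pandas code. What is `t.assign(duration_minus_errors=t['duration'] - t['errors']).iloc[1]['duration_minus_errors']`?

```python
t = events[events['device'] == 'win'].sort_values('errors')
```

filter rows where device == 'win':
  device country  duration  errors
4    win      UK       512       8
9    win      BR       360      14
sort by errors:
  device country  duration  errors
4    win      UK       512       8
9    win      BR       360      14
add column duration_minus_errors = t['duration'] - t['errors']:
  device country  duration  errors  duration_minus_errors
4    win      UK       512       8                    504
9    win      BR       360      14                    346
Then the value at position 1, column 'duration_minus_errors': 346

346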